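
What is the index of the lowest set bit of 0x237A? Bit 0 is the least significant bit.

1

0x237A = 10001101111010
Trailing zeros: 1, so the lowest set bit is bit 1 (value 2).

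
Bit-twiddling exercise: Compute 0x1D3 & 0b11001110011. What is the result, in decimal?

83

0x1D3 = 00111010011
b = 11001110011
AND → 00001010011 = 83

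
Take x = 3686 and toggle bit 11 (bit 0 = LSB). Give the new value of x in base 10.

1638

x = 0000111001100110
bit 11 is currently 1; toggle it via x ^ (1 << 11) = x ^ 2048
→ 0000011001100110 = 1638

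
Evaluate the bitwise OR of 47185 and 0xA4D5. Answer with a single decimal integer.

47185 = 1011100001010001
0xA4D5 = 1010010011010101
 OR → 1011110011010101 = 48341

48341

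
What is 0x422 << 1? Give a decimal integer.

0x422 = 010000100010
shift left by 1 → 100001000100 = 2116
(equivalently, 1058 × 2^1 = 1058 × 2)

2116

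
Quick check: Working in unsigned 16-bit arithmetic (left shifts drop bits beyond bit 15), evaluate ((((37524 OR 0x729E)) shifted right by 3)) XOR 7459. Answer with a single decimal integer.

37524 = 1001001010010100
0x729E = 0111001010011110
→ OR → 1111001010011110 = 62110
→ shifted right by 3 → 0001111001010011 = 7763
7459 = 0001110100100011
→ XOR → 0000001101110000 = 880

880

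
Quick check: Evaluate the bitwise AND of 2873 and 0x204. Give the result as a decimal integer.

512

2873 = 101100111001
0x204 = 001000000100
AND → 001000000000 = 512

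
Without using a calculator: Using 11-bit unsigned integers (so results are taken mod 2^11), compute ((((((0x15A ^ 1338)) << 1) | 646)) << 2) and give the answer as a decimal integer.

792

0x15A = 00101011010
1338 = 10100111010
→ ^ → 10001100000 = 1120
→ << 1 (mod 2^11) → 00011000000 = 192
646 = 01010000110
→ | → 01011000110 = 710
→ << 2 (mod 2^11) → 01100011000 = 792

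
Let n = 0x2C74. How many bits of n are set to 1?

7

0x2C74 = 10110001110100
Count the 1s: 1 + 1 + 1 + 1 + 1 + 1 + 1 = 7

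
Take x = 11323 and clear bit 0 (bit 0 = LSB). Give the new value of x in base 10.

11322

x = 10110000111011
bit 0 is currently 1; clear it via x & ~(1 << 0) = x & ~1
→ 10110000111010 = 11322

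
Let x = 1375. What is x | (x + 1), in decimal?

1407

x = 10101011111 = 1375
x + 1 = 10101100000
OR    = 10101111111 = 1407
(x | (x + 1) sets the lowest cleared bit.)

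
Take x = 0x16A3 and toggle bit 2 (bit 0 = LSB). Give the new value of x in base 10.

x = 001011010100011
bit 2 is currently 0; toggle it via x ^ (1 << 2) = x ^ 4
→ 001011010100111 = 5799

5799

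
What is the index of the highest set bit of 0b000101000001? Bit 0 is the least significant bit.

8

0b000101000001 = 101000001
The topmost 1 is at position 8 (since 2^8 = 256 ≤ 321 < 512).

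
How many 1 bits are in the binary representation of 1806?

6

1806 = 11100001110
Count the 1s: 1 + 1 + 1 + 1 + 1 + 1 = 6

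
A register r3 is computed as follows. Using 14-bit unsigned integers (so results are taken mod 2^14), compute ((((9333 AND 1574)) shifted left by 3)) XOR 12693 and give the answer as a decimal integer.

4277

9333 = 10010001110101
1574 = 00011000100110
→ AND → 00010000100100 = 1060
→ shifted left by 3 (mod 2^14) → 10000100100000 = 8480
12693 = 11000110010101
→ XOR → 01000010110101 = 4277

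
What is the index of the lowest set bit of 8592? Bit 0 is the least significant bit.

4

8592 = 10000110010000
Trailing zeros: 4, so the lowest set bit is bit 4 (value 16).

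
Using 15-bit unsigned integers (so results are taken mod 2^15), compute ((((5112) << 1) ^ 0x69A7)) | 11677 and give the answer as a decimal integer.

28639

5112 = 001001111111000
→ << 1 (mod 2^15) → 010011111110000 = 10224
0x69A7 = 110100110100111
→ ^ → 100111001010111 = 20055
11677 = 010110110011101
→ | → 110111111011111 = 28639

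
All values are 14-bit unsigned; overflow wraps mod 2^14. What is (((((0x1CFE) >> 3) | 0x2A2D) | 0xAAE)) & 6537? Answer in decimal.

2441

0x1CFE = 01110011111110
→ >> 3 → 00001110011111 = 927
0x2A2D = 10101000101101
→ | → 10101110111111 = 11199
0xAAE = 00101010101110
→ | → 10101110111111 = 11199
6537 = 01100110001001
→ & → 00100110001001 = 2441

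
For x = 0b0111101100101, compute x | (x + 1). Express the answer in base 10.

3943

x = 111101100101 = 3941
x + 1 = 111101100110
OR    = 111101100111 = 3943
(x | (x + 1) sets the lowest cleared bit.)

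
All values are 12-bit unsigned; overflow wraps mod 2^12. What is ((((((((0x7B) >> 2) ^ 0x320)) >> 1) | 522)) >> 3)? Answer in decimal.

115

0x7B = 000001111011
→ >> 2 → 000000011110 = 30
0x320 = 001100100000
→ ^ → 001100111110 = 830
→ >> 1 → 000110011111 = 415
522 = 001000001010
→ | → 001110011111 = 927
→ >> 3 → 000001110011 = 115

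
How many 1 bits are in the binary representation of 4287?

4287 = 1000010111111
Count the 1s: 1 + 1 + 1 + 1 + 1 + 1 + 1 + 1 = 8

8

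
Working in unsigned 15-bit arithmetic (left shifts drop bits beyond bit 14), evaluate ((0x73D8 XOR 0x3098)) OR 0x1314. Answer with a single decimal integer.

0x73D8 = 111001111011000
0x3098 = 011000010011000
→ XOR → 100001101000000 = 17216
0x1314 = 001001100010100
→ OR → 101001101010100 = 21332

21332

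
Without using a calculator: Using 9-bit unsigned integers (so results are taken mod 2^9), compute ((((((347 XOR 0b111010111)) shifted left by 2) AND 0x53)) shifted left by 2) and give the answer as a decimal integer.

347 = 101011011
0b111010111 = 111010111
→ XOR → 010001100 = 140
→ shifted left by 2 (mod 2^9) → 000110000 = 48
0x53 = 001010011
→ AND → 000010000 = 16
→ shifted left by 2 (mod 2^9) → 001000000 = 64

64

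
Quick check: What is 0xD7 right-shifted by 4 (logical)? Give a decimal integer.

0xD7 = 11010111
shift right by 4 → 00001101 = 13
(equivalently, floor(215 / 16))

13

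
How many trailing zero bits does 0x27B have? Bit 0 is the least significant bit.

0x27B = 1001111011
Trailing zeros: 0, so the lowest set bit is bit 0 (value 1).

0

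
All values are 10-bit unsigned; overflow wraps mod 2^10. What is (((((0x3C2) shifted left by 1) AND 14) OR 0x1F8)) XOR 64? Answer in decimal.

444

0x3C2 = 1111000010
→ shifted left by 1 (mod 2^10) → 1110000100 = 900
14 = 0000001110
→ AND → 0000000100 = 4
0x1F8 = 0111111000
→ OR → 0111111100 = 508
64 = 0001000000
→ XOR → 0110111100 = 444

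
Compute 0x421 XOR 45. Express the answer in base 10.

0x421 = 10000100001
45 = 00000101101
XOR → 10000001100 = 1036

1036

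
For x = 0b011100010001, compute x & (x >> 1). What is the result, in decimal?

x = 11100010001 = 1809
x>>1 = 01110001000
AND  = 01100000000 = 768
(x & (x >> 1) has a 1 wherever x has two consecutive 1 bits.)

768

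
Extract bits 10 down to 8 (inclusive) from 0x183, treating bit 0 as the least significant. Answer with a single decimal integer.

1

v = 000110000011
Shift right by 8: 0001
Mask low 3 bits: 001 = 1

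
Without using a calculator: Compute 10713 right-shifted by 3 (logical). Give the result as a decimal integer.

10713 = 10100111011001
shift right by 3 → 00010100111011 = 1339
(equivalently, floor(10713 / 8))

1339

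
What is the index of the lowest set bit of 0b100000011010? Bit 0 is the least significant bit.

1

0b100000011010 = 100000011010
Trailing zeros: 1, so the lowest set bit is bit 1 (value 2).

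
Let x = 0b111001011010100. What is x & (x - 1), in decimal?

29392

x = 111001011010100 = 29396
x - 1 = 111001011010011
AND   = 111001011010000 = 29392
(x & (x - 1) clears the lowest set bit of x.)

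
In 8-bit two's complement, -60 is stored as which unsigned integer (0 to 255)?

60 in 8 bits: 00111100
Invert: 11000011
Add 1:  11000100 = 196
(Check: 2^8 - 60 = 256 - 60 = 196.)

196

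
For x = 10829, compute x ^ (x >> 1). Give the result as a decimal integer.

16235

x = 10101001001101 = 10829
x>>1 = 01010100100110
XOR  = 11111101101011 = 16235
(x ^ (x >> 1) gives the standard binary-reflected Gray code of x.)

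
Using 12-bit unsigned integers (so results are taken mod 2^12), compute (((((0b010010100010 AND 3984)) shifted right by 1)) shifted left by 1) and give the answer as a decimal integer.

0b010010100010 = 010010100010
3984 = 111110010000
→ AND → 010010000000 = 1152
→ shifted right by 1 → 001001000000 = 576
→ shifted left by 1 (mod 2^12) → 010010000000 = 1152

1152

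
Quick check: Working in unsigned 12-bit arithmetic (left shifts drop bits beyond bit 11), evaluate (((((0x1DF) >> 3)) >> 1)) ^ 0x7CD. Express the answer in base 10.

2000

0x1DF = 000111011111
→ >> 3 → 000000111011 = 59
→ >> 1 → 000000011101 = 29
0x7CD = 011111001101
→ ^ → 011111010000 = 2000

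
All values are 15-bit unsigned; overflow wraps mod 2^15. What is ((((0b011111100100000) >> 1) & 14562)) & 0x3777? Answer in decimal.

0b011111100100000 = 011111100100000
→ >> 1 → 001111110010000 = 8080
14562 = 011100011100010
→ & → 001100010000000 = 6272
0x3777 = 011011101110111
→ & → 001000000000000 = 4096

4096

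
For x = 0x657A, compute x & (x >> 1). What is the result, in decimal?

x = 110010101111010 = 25978
x>>1 = 011001010111101
AND  = 010000000111000 = 8248
(x & (x >> 1) has a 1 wherever x has two consecutive 1 bits.)

8248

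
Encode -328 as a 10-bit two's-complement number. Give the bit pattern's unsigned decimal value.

696

328 in 10 bits: 0101001000
Invert: 1010110111
Add 1:  1010111000 = 696
(Check: 2^10 - 328 = 1024 - 328 = 696.)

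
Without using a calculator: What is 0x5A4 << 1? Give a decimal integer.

0x5A4 = 010110100100
shift left by 1 → 101101001000 = 2888
(equivalently, 1444 × 2^1 = 1444 × 2)

2888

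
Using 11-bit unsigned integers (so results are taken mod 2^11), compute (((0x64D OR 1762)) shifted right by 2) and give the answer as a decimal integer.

443

0x64D = 11001001101
1762 = 11011100010
→ OR → 11011101111 = 1775
→ shifted right by 2 → 00110111011 = 443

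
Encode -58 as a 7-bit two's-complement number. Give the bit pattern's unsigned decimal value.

70

58 in 7 bits: 0111010
Invert: 1000101
Add 1:  1000110 = 70
(Check: 2^7 - 58 = 128 - 58 = 70.)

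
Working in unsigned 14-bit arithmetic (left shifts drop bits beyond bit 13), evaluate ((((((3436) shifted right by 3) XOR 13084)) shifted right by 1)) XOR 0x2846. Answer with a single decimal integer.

3436 = 00110101101100
→ shifted right by 3 → 00000110101101 = 429
13084 = 11001100011100
→ XOR → 11001010110001 = 12977
→ shifted right by 1 → 01100101011000 = 6488
0x2846 = 10100001000110
→ XOR → 11000100011110 = 12574

12574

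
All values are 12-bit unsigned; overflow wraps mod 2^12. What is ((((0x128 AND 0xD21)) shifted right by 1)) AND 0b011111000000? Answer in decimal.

128

0x128 = 000100101000
0xD21 = 110100100001
→ AND → 000100100000 = 288
→ shifted right by 1 → 000010010000 = 144
0b011111000000 = 011111000000
→ AND → 000010000000 = 128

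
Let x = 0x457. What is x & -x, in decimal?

x = 10001010111 = 1111
-x (two's complement) = …01110101001
AND   = 00000000001 = 1
(x & -x isolates the lowest set bit of x.)

1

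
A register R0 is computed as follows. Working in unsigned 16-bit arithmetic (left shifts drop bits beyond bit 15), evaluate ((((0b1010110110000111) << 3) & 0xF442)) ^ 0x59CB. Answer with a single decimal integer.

15819

0b1010110110000111 = 1010110110000111
→ << 3 (mod 2^16) → 0110110000111000 = 27704
0xF442 = 1111010001000010
→ & → 0110010000000000 = 25600
0x59CB = 0101100111001011
→ ^ → 0011110111001011 = 15819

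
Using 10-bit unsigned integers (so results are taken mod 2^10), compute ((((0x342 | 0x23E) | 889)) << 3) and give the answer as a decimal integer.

0x342 = 1101000010
0x23E = 1000111110
→ | → 1101111110 = 894
889 = 1101111001
→ | → 1101111111 = 895
→ << 3 (mod 2^10) → 1111111000 = 1016

1016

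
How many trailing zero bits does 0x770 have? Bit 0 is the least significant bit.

4

0x770 = 11101110000
Trailing zeros: 4, so the lowest set bit is bit 4 (value 16).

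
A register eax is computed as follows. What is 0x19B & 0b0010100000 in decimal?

128

0x19B = 110011011
b = 010100000
AND → 010000000 = 128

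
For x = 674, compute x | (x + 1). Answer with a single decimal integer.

x = 1010100010 = 674
x + 1 = 1010100011
OR    = 1010100011 = 675
(x | (x + 1) sets the lowest cleared bit.)

675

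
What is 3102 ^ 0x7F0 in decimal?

3054

3102 = 110000011110
0x7F0 = 011111110000
XOR → 101111101110 = 3054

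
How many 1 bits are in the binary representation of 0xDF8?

0xDF8 = 110111111000
Count the 1s: 1 + 1 + 1 + 1 + 1 + 1 + 1 + 1 = 8

8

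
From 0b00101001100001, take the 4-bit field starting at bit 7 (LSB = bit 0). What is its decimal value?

4

v = 00101001100001
Shift right by 7: 0010100
Mask low 4 bits: 0100 = 4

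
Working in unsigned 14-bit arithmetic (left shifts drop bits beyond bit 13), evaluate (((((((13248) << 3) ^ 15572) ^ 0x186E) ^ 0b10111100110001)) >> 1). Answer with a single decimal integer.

2757

13248 = 11001111000000
→ << 3 (mod 2^14) → 01111000000000 = 7680
15572 = 11110011010100
→ ^ → 10001011010100 = 8916
0x186E = 01100001101110
→ ^ → 11101010111010 = 15034
0b10111100110001 = 10111100110001
→ ^ → 01010110001011 = 5515
→ >> 1 → 00101011000101 = 2757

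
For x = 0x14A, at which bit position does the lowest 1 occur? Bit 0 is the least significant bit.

1

0x14A = 101001010
Trailing zeros: 1, so the lowest set bit is bit 1 (value 2).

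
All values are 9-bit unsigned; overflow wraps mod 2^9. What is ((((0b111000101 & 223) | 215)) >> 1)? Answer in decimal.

0b111000101 = 111000101
223 = 011011111
→ & → 011000101 = 197
215 = 011010111
→ | → 011010111 = 215
→ >> 1 → 001101011 = 107

107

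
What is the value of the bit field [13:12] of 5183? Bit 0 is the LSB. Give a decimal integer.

v = 001010000111111
Shift right by 12: 001
Mask low 2 bits: 01 = 1

1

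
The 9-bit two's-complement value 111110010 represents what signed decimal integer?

-14

pattern = 111110010 (MSB is 1 ⇒ negative)
Invert: 000001101, add 1 → 000001110 = 14, so the value is -14.
(Equivalently: 498 - 2^9 = 498 - 512 = -14.)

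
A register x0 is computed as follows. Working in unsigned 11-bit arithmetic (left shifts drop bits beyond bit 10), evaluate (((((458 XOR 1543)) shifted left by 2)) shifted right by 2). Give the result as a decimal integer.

461

458 = 00111001010
1543 = 11000000111
→ XOR → 11111001101 = 1997
→ shifted left by 2 (mod 2^11) → 11100110100 = 1844
→ shifted right by 2 → 00111001101 = 461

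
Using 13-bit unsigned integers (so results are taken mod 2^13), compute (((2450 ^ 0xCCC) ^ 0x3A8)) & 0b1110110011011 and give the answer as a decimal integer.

1170

2450 = 0100110010010
0xCCC = 0110011001100
→ ^ → 0010101011110 = 1374
0x3A8 = 0001110101000
→ ^ → 0011011110110 = 1782
0b1110110011011 = 1110110011011
→ & → 0010010010010 = 1170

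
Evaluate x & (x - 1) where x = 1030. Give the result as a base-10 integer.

x = 10000000110 = 1030
x - 1 = 10000000101
AND   = 10000000100 = 1028
(x & (x - 1) clears the lowest set bit of x.)

1028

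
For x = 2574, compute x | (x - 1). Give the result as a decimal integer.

x = 101000001110 = 2574
x - 1 = 101000001101
OR    = 101000001111 = 2575
(x | (x - 1) sets all bits below the lowest set bit.)

2575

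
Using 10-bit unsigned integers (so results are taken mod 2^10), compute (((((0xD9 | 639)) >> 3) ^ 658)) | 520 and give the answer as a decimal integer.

0xD9 = 0011011001
639 = 1001111111
→ | → 1011111111 = 767
→ >> 3 → 0001011111 = 95
658 = 1010010010
→ ^ → 1011001101 = 717
520 = 1000001000
→ | → 1011001101 = 717

717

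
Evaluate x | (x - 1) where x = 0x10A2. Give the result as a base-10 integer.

x = 1000010100010 = 4258
x - 1 = 1000010100001
OR    = 1000010100011 = 4259
(x | (x - 1) sets all bits below the lowest set bit.)

4259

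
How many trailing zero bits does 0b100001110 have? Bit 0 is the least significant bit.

1

0b100001110 = 100001110
Trailing zeros: 1, so the lowest set bit is bit 1 (value 2).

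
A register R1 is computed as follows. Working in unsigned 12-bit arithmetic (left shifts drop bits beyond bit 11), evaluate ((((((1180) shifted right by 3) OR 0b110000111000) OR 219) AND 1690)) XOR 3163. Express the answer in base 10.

2241

1180 = 010010011100
→ shifted right by 3 → 000010010011 = 147
0b110000111000 = 110000111000
→ OR → 110010111011 = 3259
219 = 000011011011
→ OR → 110011111011 = 3323
1690 = 011010011010
→ AND → 010010011010 = 1178
3163 = 110001011011
→ XOR → 100011000001 = 2241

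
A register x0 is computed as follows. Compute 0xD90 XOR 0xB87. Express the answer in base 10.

0xD90 = 110110010000
0xB87 = 101110000111
XOR → 011000010111 = 1559

1559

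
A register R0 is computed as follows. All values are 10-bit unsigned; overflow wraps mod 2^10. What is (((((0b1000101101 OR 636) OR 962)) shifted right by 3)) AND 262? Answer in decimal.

0b1000101101 = 1000101101
636 = 1001111100
→ OR → 1001111101 = 637
962 = 1111000010
→ OR → 1111111111 = 1023
→ shifted right by 3 → 0001111111 = 127
262 = 0100000110
→ AND → 0000000110 = 6

6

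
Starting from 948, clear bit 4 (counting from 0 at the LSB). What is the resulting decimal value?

932

x = 01110110100
bit 4 is currently 1; clear it via x & ~(1 << 4) = x & ~16
→ 01110100100 = 932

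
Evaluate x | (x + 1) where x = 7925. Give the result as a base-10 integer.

x = 1111011110101 = 7925
x + 1 = 1111011110110
OR    = 1111011110111 = 7927
(x | (x + 1) sets the lowest cleared bit.)

7927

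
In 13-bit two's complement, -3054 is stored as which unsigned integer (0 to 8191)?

5138

3054 in 13 bits: 0101111101110
Invert: 1010000010001
Add 1:  1010000010010 = 5138
(Check: 2^13 - 3054 = 8192 - 3054 = 5138.)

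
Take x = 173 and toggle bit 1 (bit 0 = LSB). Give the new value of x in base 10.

x = 010101101
bit 1 is currently 0; toggle it via x ^ (1 << 1) = x ^ 2
→ 010101111 = 175

175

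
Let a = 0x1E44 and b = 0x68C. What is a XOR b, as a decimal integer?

6344

0x1E44 = 1111001000100
0x68C = 0011010001100
XOR → 1100011001000 = 6344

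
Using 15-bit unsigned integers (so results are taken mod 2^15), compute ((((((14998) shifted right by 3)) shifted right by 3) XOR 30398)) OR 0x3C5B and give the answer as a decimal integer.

14998 = 011101010010110
→ shifted right by 3 → 000011101010010 = 1874
→ shifted right by 3 → 000000011101010 = 234
30398 = 111011010111110
→ XOR → 111011001010100 = 30292
0x3C5B = 011110001011011
→ OR → 111111001011111 = 32351

32351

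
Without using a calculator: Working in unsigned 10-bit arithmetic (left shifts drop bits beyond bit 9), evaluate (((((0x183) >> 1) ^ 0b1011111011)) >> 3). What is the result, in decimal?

0x183 = 0110000011
→ >> 1 → 0011000001 = 193
0b1011111011 = 1011111011
→ ^ → 1000111010 = 570
→ >> 3 → 0001000111 = 71

71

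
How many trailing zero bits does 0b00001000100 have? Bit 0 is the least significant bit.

2

0b00001000100 = 1000100
Trailing zeros: 2, so the lowest set bit is bit 2 (value 4).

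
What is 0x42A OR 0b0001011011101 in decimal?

0x42A = 10000101010
b = 01011011101
 OR → 11011111111 = 1791

1791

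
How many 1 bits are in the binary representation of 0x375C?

9

0x375C = 11011101011100
Count the 1s: 1 + 1 + 1 + 1 + 1 + 1 + 1 + 1 + 1 = 9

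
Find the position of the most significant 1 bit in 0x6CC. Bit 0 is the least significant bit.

0x6CC = 11011001100
The topmost 1 is at position 10 (since 2^10 = 1024 ≤ 1740 < 2048).

10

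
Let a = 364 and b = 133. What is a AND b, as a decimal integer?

364 = 101101100
133 = 010000101
AND → 000000100 = 4

4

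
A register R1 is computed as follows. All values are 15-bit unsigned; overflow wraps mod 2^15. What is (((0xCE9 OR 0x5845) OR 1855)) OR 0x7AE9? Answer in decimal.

32767

0xCE9 = 000110011101001
0x5845 = 101100001000101
→ OR → 101110011101101 = 23789
1855 = 000011100111111
→ OR → 101111111111111 = 24575
0x7AE9 = 111101011101001
→ OR → 111111111111111 = 32767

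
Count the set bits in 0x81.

0x81 = 10000001
Count the 1s: 1 + 1 = 2

2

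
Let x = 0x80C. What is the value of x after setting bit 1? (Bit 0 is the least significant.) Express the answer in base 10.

2062

x = 100000001100
bit 1 is currently 0; set it via x | (1 << 1) = x | 2
→ 100000001110 = 2062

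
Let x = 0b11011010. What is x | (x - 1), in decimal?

x = 11011010 = 218
x - 1 = 11011001
OR    = 11011011 = 219
(x | (x - 1) sets all bits below the lowest set bit.)

219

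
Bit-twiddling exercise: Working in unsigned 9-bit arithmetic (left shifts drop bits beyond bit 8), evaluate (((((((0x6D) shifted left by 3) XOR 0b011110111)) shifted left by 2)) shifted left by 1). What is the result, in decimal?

0x6D = 001101101
→ shifted left by 3 (mod 2^9) → 101101000 = 360
0b011110111 = 011110111
→ XOR → 110011111 = 415
→ shifted left by 2 (mod 2^9) → 001111100 = 124
→ shifted left by 1 (mod 2^9) → 011111000 = 248

248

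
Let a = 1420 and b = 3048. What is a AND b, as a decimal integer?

392

1420 = 010110001100
3048 = 101111101000
AND → 000110001000 = 392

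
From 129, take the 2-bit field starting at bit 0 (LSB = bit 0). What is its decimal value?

v = 010000001
Shift right by 0: 010000001
Mask low 2 bits: 01 = 1

1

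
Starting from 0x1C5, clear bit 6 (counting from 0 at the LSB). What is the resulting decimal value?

x = 000111000101
bit 6 is currently 1; clear it via x & ~(1 << 6) = x & ~64
→ 000110000101 = 389

389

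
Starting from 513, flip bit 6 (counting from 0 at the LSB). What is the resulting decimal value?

577

x = 1000000001
bit 6 is currently 0; toggle it via x ^ (1 << 6) = x ^ 64
→ 1001000001 = 577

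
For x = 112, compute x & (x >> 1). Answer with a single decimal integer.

48

x = 1110000 = 112
x>>1 = 0111000
AND  = 0110000 = 48
(x & (x >> 1) has a 1 wherever x has two consecutive 1 bits.)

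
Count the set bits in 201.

4

201 = 11001001
Count the 1s: 1 + 1 + 1 + 1 = 4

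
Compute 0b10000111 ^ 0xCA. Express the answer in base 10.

77

a = 10000111
0xCA = 11001010
XOR → 01001101 = 77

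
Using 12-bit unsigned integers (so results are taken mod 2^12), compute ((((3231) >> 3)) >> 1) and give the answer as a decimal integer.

3231 = 110010011111
→ >> 3 → 000110010011 = 403
→ >> 1 → 000011001001 = 201

201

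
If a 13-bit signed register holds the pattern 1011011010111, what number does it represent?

-2345

pattern = 1011011010111 (MSB is 1 ⇒ negative)
Invert: 0100100101000, add 1 → 0100100101001 = 2345, so the value is -2345.
(Equivalently: 5847 - 2^13 = 5847 - 8192 = -2345.)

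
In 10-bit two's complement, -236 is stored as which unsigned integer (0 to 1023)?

788

236 in 10 bits: 0011101100
Invert: 1100010011
Add 1:  1100010100 = 788
(Check: 2^10 - 236 = 1024 - 236 = 788.)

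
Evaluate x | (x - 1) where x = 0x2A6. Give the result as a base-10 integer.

679

x = 1010100110 = 678
x - 1 = 1010100101
OR    = 1010100111 = 679
(x | (x - 1) sets all bits below the lowest set bit.)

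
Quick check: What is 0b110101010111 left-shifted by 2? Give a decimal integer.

13660

x = 00110101010111
shift left by 2 → 11010101011100 = 13660
(equivalently, 3415 × 2^2 = 3415 × 4)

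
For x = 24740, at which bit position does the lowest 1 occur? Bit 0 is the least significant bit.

24740 = 110000010100100
Trailing zeros: 2, so the lowest set bit is bit 2 (value 4).

2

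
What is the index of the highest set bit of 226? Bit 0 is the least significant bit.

7

226 = 11100010
The topmost 1 is at position 7 (since 2^7 = 128 ≤ 226 < 256).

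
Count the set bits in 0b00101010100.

n = 101010100
Count the 1s: 1 + 1 + 1 + 1 = 4

4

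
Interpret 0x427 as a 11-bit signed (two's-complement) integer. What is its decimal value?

-985

pattern = 10000100111 (MSB is 1 ⇒ negative)
Invert: 01111011000, add 1 → 01111011001 = 985, so the value is -985.
(Equivalently: 1063 - 2^11 = 1063 - 2048 = -985.)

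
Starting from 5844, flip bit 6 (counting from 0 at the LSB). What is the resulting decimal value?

5780

x = 1011011010100
bit 6 is currently 1; toggle it via x ^ (1 << 6) = x ^ 64
→ 1011010010100 = 5780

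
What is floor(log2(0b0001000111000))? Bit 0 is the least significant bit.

9

0b0001000111000 = 1000111000
The topmost 1 is at position 9 (since 2^9 = 512 ≤ 568 < 1024).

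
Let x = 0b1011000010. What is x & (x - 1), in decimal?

704

x = 1011000010 = 706
x - 1 = 1011000001
AND   = 1011000000 = 704
(x & (x - 1) clears the lowest set bit of x.)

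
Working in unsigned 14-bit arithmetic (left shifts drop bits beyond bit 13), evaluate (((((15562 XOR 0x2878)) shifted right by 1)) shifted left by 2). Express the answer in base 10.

10596

15562 = 11110011001010
0x2878 = 10100001111000
→ XOR → 01010010110010 = 5298
→ shifted right by 1 → 00101001011001 = 2649
→ shifted left by 2 (mod 2^14) → 10100101100100 = 10596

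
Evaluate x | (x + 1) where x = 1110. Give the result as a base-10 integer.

1111

x = 10001010110 = 1110
x + 1 = 10001010111
OR    = 10001010111 = 1111
(x | (x + 1) sets the lowest cleared bit.)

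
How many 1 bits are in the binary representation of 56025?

10

56025 = 1101101011011001
Count the 1s: 1 + 1 + 1 + 1 + 1 + 1 + 1 + 1 + 1 + 1 = 10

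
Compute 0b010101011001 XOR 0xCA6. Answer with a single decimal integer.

2559

a = 010101011001
0xCA6 = 110010100110
XOR → 100111111111 = 2559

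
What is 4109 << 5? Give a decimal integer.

4109 = 000001000000001101
shift left by 5 → 100000000110100000 = 131488
(equivalently, 4109 × 2^5 = 4109 × 32)

131488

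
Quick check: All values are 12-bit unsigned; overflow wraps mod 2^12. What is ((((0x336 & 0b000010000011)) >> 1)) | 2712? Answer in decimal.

0x336 = 001100110110
0b000010000011 = 000010000011
→ & → 000000000010 = 2
→ >> 1 → 000000000001 = 1
2712 = 101010011000
→ | → 101010011001 = 2713

2713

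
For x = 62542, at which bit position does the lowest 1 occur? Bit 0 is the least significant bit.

62542 = 1111010001001110
Trailing zeros: 1, so the lowest set bit is bit 1 (value 2).

1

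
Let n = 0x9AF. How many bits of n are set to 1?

8

0x9AF = 100110101111
Count the 1s: 1 + 1 + 1 + 1 + 1 + 1 + 1 + 1 = 8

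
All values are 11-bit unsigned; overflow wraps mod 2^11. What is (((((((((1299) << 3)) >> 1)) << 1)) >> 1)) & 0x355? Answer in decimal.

1299 = 10100010011
→ << 3 (mod 2^11) → 00010011000 = 152
→ >> 1 → 00001001100 = 76
→ << 1 (mod 2^11) → 00010011000 = 152
→ >> 1 → 00001001100 = 76
0x355 = 01101010101
→ & → 00001000100 = 68

68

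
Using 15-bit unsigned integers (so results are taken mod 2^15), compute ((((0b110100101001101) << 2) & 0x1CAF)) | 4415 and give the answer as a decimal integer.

0b110100101001101 = 110100101001101
→ << 2 (mod 2^15) → 010010100110100 = 9524
0x1CAF = 001110010101111
→ & → 000010000100100 = 1060
4415 = 001000100111111
→ | → 001010100111111 = 5439

5439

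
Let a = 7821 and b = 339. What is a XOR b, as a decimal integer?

8158

7821 = 1111010001101
339 = 0000101010011
XOR → 1111111011110 = 8158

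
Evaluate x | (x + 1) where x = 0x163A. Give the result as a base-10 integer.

5691

x = 1011000111010 = 5690
x + 1 = 1011000111011
OR    = 1011000111011 = 5691
(x | (x + 1) sets the lowest cleared bit.)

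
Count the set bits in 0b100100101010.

5

n = 100100101010
Count the 1s: 1 + 1 + 1 + 1 + 1 = 5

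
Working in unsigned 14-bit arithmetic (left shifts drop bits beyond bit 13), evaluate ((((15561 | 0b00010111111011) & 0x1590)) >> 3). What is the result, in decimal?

690

15561 = 11110011001001
0b00010111111011 = 00010111111011
→ | → 11110111111011 = 15867
0x1590 = 01010110010000
→ & → 01010110010000 = 5520
→ >> 3 → 00001010110010 = 690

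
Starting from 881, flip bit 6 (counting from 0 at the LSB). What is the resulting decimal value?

x = 1101110001
bit 6 is currently 1; toggle it via x ^ (1 << 6) = x ^ 64
→ 1100110001 = 817

817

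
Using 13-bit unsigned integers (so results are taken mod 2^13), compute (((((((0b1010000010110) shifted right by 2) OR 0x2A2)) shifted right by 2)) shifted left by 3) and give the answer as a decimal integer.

3912

0b1010000010110 = 1010000010110
→ shifted right by 2 → 0010100000101 = 1285
0x2A2 = 0001010100010
→ OR → 0011110100111 = 1959
→ shifted right by 2 → 0000111101001 = 489
→ shifted left by 3 (mod 2^13) → 0111101001000 = 3912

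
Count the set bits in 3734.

3734 = 111010010110
Count the 1s: 1 + 1 + 1 + 1 + 1 + 1 + 1 = 7

7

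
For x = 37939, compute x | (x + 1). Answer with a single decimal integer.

37943

x = 1001010000110011 = 37939
x + 1 = 1001010000110100
OR    = 1001010000110111 = 37943
(x | (x + 1) sets the lowest cleared bit.)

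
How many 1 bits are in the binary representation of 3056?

3056 = 101111110000
Count the 1s: 1 + 1 + 1 + 1 + 1 + 1 + 1 = 7

7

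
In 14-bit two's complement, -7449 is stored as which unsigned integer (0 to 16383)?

7449 in 14 bits: 01110100011001
Invert: 10001011100110
Add 1:  10001011100111 = 8935
(Check: 2^14 - 7449 = 16384 - 7449 = 8935.)

8935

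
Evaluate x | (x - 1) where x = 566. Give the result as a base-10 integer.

567

x = 1000110110 = 566
x - 1 = 1000110101
OR    = 1000110111 = 567
(x | (x - 1) sets all bits below the lowest set bit.)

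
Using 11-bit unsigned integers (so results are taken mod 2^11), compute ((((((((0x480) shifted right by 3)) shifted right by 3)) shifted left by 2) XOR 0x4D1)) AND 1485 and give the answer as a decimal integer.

0x480 = 10010000000
→ shifted right by 3 → 00010010000 = 144
→ shifted right by 3 → 00000010010 = 18
→ shifted left by 2 (mod 2^11) → 00001001000 = 72
0x4D1 = 10011010001
→ XOR → 10010011001 = 1177
1485 = 10111001101
→ AND → 10010001001 = 1161

1161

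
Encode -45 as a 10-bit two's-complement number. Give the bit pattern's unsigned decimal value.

979

45 in 10 bits: 0000101101
Invert: 1111010010
Add 1:  1111010011 = 979
(Check: 2^10 - 45 = 1024 - 45 = 979.)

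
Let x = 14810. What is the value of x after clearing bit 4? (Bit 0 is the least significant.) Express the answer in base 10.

x = 011100111011010
bit 4 is currently 1; clear it via x & ~(1 << 4) = x & ~16
→ 011100111001010 = 14794

14794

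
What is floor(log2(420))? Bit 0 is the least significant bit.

8

420 = 110100100
The topmost 1 is at position 8 (since 2^8 = 256 ≤ 420 < 512).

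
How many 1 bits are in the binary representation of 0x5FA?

0x5FA = 10111111010
Count the 1s: 1 + 1 + 1 + 1 + 1 + 1 + 1 + 1 = 8

8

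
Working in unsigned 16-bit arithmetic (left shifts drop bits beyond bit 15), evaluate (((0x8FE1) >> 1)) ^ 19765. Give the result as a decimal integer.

2757

0x8FE1 = 1000111111100001
→ >> 1 → 0100011111110000 = 18416
19765 = 0100110100110101
→ ^ → 0000101011000101 = 2757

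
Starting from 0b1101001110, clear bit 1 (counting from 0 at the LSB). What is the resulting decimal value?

844

x = 1101001110
bit 1 is currently 1; clear it via x & ~(1 << 1) = x & ~2
→ 1101001100 = 844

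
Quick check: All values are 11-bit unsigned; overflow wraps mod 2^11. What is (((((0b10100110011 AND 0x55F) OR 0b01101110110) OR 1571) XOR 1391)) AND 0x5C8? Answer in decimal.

0b10100110011 = 10100110011
0x55F = 10101011111
→ AND → 10100010011 = 1299
0b01101110110 = 01101110110
→ OR → 11101110111 = 1911
1571 = 11000100011
→ OR → 11101110111 = 1911
1391 = 10101101111
→ XOR → 01000011000 = 536
0x5C8 = 10111001000
→ AND → 00000001000 = 8

8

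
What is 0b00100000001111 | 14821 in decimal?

a = 00100000001111
14821 = 11100111100101
 OR → 11100111101111 = 14831

14831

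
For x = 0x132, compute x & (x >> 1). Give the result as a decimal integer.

16

x = 100110010 = 306
x>>1 = 010011001
AND  = 000010000 = 16
(x & (x >> 1) has a 1 wherever x has two consecutive 1 bits.)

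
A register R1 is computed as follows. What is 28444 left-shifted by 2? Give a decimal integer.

113776

28444 = 00110111100011100
shift left by 2 → 11011110001110000 = 113776
(equivalently, 28444 × 2^2 = 28444 × 4)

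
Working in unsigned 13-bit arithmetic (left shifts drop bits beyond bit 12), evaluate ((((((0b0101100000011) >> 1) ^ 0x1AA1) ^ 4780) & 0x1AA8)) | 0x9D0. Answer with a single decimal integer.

2520

0b0101100000011 = 0101100000011
→ >> 1 → 0010110000001 = 1409
0x1AA1 = 1101010100001
→ ^ → 1111100100000 = 7968
4780 = 1001010101100
→ ^ → 0110110001100 = 3468
0x1AA8 = 1101010101000
→ & → 0100010001000 = 2184
0x9D0 = 0100111010000
→ | → 0100111011000 = 2520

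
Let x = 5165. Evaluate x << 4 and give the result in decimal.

82640

5165 = 00001010000101101
shift left by 4 → 10100001011010000 = 82640
(equivalently, 5165 × 2^4 = 5165 × 16)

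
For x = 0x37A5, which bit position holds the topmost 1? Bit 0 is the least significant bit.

0x37A5 = 11011110100101
The topmost 1 is at position 13 (since 2^13 = 8192 ≤ 14245 < 16384).

13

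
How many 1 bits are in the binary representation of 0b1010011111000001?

n = 1010011111000001
Count the 1s: 1 + 1 + 1 + 1 + 1 + 1 + 1 + 1 = 8

8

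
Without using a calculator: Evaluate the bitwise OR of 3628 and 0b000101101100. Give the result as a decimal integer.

3948

3628 = 111000101100
b = 000101101100
 OR → 111101101100 = 3948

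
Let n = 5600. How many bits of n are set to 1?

6

5600 = 1010111100000
Count the 1s: 1 + 1 + 1 + 1 + 1 + 1 = 6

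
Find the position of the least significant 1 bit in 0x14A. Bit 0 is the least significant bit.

0x14A = 101001010
Trailing zeros: 1, so the lowest set bit is bit 1 (value 2).

1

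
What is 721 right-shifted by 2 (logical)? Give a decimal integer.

180

721 = 1011010001
shift right by 2 → 0010110100 = 180
(equivalently, floor(721 / 4))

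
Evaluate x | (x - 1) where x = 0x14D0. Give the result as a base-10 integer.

x = 1010011010000 = 5328
x - 1 = 1010011001111
OR    = 1010011011111 = 5343
(x | (x - 1) sets all bits below the lowest set bit.)

5343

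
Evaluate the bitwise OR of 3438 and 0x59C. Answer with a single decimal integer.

3438 = 110101101110
0x59C = 010110011100
 OR → 110111111110 = 3582

3582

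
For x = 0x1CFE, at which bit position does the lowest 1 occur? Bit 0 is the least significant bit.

1

0x1CFE = 1110011111110
Trailing zeros: 1, so the lowest set bit is bit 1 (value 2).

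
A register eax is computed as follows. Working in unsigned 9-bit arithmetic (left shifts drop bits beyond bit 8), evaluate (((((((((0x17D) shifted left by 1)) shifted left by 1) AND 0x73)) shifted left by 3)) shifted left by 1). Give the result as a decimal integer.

256

0x17D = 101111101
→ shifted left by 1 (mod 2^9) → 011111010 = 250
→ shifted left by 1 (mod 2^9) → 111110100 = 500
0x73 = 001110011
→ AND → 001110000 = 112
→ shifted left by 3 (mod 2^9) → 110000000 = 384
→ shifted left by 1 (mod 2^9) → 100000000 = 256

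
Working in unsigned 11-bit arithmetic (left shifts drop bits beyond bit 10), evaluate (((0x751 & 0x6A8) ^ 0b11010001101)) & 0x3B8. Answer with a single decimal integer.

0x751 = 11101010001
0x6A8 = 11010101000
→ & → 11000000000 = 1536
0b11010001101 = 11010001101
→ ^ → 00010001101 = 141
0x3B8 = 01110111000
→ & → 00010001000 = 136

136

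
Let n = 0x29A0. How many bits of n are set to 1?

0x29A0 = 10100110100000
Count the 1s: 1 + 1 + 1 + 1 + 1 = 5

5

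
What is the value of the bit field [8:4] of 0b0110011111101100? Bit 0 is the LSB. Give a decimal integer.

30

v = 0110011111101100
Shift right by 4: 011001111110
Mask low 5 bits: 11110 = 30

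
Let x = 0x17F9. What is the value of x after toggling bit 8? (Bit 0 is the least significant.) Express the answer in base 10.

5881

x = 1011111111001
bit 8 is currently 1; toggle it via x ^ (1 << 8) = x ^ 256
→ 1011011111001 = 5881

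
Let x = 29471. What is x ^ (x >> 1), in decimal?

19088

x = 111001100011111 = 29471
x>>1 = 011100110001111
XOR  = 100101010010000 = 19088
(x ^ (x >> 1) gives the standard binary-reflected Gray code of x.)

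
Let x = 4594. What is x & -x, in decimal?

2

x = 1000111110010 = 4594
-x (two's complement) = …0111000001110
AND   = 0000000000010 = 2
(x & -x isolates the lowest set bit of x.)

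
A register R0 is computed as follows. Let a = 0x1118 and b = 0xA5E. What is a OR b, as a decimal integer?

7006

0x1118 = 1000100011000
0xA5E = 0101001011110
 OR → 1101101011110 = 7006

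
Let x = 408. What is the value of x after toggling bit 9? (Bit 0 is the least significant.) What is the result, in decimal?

x = 0110011000
bit 9 is currently 0; toggle it via x ^ (1 << 9) = x ^ 512
→ 1110011000 = 920

920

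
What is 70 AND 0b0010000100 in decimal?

70 = 01000110
b = 10000100
AND → 00000100 = 4

4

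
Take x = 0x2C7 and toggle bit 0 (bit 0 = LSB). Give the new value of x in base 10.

x = 1011000111
bit 0 is currently 1; toggle it via x ^ (1 << 0) = x ^ 1
→ 1011000110 = 710

710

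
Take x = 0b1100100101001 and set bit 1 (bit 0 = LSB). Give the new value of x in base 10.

x = 1100100101001
bit 1 is currently 0; set it via x | (1 << 1) = x | 2
→ 1100100101011 = 6443

6443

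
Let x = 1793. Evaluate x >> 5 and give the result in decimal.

1793 = 11100000001
shift right by 5 → 00000111000 = 56
(equivalently, floor(1793 / 32))

56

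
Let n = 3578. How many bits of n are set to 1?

9

3578 = 110111111010
Count the 1s: 1 + 1 + 1 + 1 + 1 + 1 + 1 + 1 + 1 = 9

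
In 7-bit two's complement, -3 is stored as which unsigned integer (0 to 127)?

3 in 7 bits: 0000011
Invert: 1111100
Add 1:  1111101 = 125
(Check: 2^7 - 3 = 128 - 3 = 125.)

125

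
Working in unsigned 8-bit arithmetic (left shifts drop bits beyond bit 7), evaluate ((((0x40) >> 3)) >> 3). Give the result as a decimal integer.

0x40 = 01000000
→ >> 3 → 00001000 = 8
→ >> 3 → 00000001 = 1

1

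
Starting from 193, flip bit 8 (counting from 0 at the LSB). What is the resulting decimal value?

x = 0011000001
bit 8 is currently 0; toggle it via x ^ (1 << 8) = x ^ 256
→ 0111000001 = 449

449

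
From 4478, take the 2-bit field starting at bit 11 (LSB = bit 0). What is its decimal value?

2

v = 01000101111110
Shift right by 11: 010
Mask low 2 bits: 10 = 2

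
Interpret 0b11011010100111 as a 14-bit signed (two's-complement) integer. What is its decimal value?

-2393

pattern = 11011010100111 (MSB is 1 ⇒ negative)
Invert: 00100101011000, add 1 → 00100101011001 = 2393, so the value is -2393.
(Equivalently: 13991 - 2^14 = 13991 - 16384 = -2393.)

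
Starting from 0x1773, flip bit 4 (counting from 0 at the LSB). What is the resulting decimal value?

5987

x = 1011101110011
bit 4 is currently 1; toggle it via x ^ (1 << 4) = x ^ 16
→ 1011101100011 = 5987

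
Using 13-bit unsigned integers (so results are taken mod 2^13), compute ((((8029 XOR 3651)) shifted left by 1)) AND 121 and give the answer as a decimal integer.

56

8029 = 1111101011101
3651 = 0111001000011
→ XOR → 1000100011110 = 4382
→ shifted left by 1 (mod 2^13) → 0001000111100 = 572
121 = 0000001111001
→ AND → 0000000111000 = 56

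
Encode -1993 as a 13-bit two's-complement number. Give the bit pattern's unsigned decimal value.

1993 in 13 bits: 0011111001001
Invert: 1100000110110
Add 1:  1100000110111 = 6199
(Check: 2^13 - 1993 = 8192 - 1993 = 6199.)

6199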